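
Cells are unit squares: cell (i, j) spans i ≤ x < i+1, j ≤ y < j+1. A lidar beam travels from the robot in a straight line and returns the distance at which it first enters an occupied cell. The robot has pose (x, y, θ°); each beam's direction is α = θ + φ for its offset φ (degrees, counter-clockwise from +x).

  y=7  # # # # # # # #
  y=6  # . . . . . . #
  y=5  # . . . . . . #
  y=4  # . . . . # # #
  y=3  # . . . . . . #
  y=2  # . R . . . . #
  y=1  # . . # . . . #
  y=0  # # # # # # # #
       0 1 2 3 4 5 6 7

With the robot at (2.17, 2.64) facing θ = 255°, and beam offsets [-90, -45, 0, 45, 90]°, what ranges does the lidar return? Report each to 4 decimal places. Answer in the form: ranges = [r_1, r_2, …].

ranges = [1.2113, 1.3510, 1.6979, 1.6600, 5.0004]

beam 1: φ=-90°, α=165°
  dir = (cos 165°, sin 165°) = (-0.9659, 0.2588); from cell (2,2)
  next x-line at t=0.1760, next y-line at t=1.3909; Δt_x=1.0353, Δt_y=3.8637
    x: enter (1,2) at t=0.1760
    x: enter (0,2) at t=1.2113 ← occupied
  → r_1 = 1.2113
beam 2: φ=-45°, α=210°
  dir = (cos 210°, sin 210°) = (-0.8660, -0.5000); from cell (2,2)
  next x-line at t=0.1963, next y-line at t=1.2800; Δt_x=1.1547, Δt_y=2.0000
    x: enter (1,2) at t=0.1963
    y: enter (1,1) at t=1.2800
    x: enter (0,1) at t=1.3510 ← occupied
  → r_2 = 1.3510
beam 3: φ=0°, α=255°
  dir = (cos 255°, sin 255°) = (-0.2588, -0.9659); from cell (2,2)
  next x-line at t=0.6568, next y-line at t=0.6626; Δt_x=3.8637, Δt_y=1.0353
    x: enter (1,2) at t=0.6568
    y: enter (1,1) at t=0.6626
    y: enter (1,0) at t=1.6979 ← occupied
  → r_3 = 1.6979
beam 4: φ=45°, α=300°
  dir = (cos 300°, sin 300°) = (0.5000, -0.8660); from cell (2,2)
  next x-line at t=1.6600, next y-line at t=0.7390; Δt_x=2.0000, Δt_y=1.1547
    y: enter (2,1) at t=0.7390
    x: enter (3,1) at t=1.6600 ← occupied
  → r_4 = 1.6600
beam 5: φ=90°, α=345°
  dir = (cos 345°, sin 345°) = (0.9659, -0.2588); from cell (2,2)
  next x-line at t=0.8593, next y-line at t=2.4728; Δt_x=1.0353, Δt_y=3.8637
    x: enter (3,2) at t=0.8593
    x: enter (4,2) at t=1.8946
    y: enter (4,1) at t=2.4728
    x: enter (5,1) at t=2.9298
    x: enter (6,1) at t=3.9651
    x: enter (7,1) at t=5.0004 ← occupied
  → r_5 = 5.0004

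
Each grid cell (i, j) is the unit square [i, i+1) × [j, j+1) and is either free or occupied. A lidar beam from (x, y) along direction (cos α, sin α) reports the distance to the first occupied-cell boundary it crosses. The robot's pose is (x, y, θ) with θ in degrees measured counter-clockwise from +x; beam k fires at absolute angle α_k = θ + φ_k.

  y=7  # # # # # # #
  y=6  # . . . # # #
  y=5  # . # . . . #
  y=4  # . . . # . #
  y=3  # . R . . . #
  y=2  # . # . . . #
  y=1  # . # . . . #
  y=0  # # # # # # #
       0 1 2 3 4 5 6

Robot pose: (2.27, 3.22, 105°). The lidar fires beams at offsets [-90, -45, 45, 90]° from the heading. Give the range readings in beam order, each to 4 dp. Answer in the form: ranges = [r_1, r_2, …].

ranges = [3.8616, 3.4600, 1.4665, 1.3148]

beam 1: φ=-90°, α=15°
  d=(0.9659,0.2588)  start (2,3)  tX=0.7558 tY=3.0137  stride 1/|dx|=1.0353 1/|dy|=3.8637
    cross x-line → (3,3), t=0.7558
    cross x-line → (4,3), t=1.7910
    cross x-line → (5,3), t=2.8263
    cross y-line → (5,4), t=3.0137
    cross x-line → (6,4), t=3.8616 (wall)
  → r_1 = 3.8616
beam 2: φ=-45°, α=60°
  d=(0.5000,0.8660)  start (2,3)  tX=1.4600 tY=0.9007  stride 1/|dx|=2.0000 1/|dy|=1.1547
    cross y-line → (2,4), t=0.9007
    cross x-line → (3,4), t=1.4600
    cross y-line → (3,5), t=2.0554
    cross y-line → (3,6), t=3.2101
    cross x-line → (4,6), t=3.4600 (wall)
  → r_2 = 3.4600
beam 3: φ=45°, α=150°
  d=(-0.8660,0.5000)  start (2,3)  tX=0.3118 tY=1.5600  stride 1/|dx|=1.1547 1/|dy|=2.0000
    cross x-line → (1,3), t=0.3118
    cross x-line → (0,3), t=1.4665 (wall)
  → r_3 = 1.4665
beam 4: φ=90°, α=195°
  d=(-0.9659,-0.2588)  start (2,3)  tX=0.2795 tY=0.8500  stride 1/|dx|=1.0353 1/|dy|=3.8637
    cross x-line → (1,3), t=0.2795
    cross y-line → (1,2), t=0.8500
    cross x-line → (0,2), t=1.3148 (wall)
  → r_4 = 1.3148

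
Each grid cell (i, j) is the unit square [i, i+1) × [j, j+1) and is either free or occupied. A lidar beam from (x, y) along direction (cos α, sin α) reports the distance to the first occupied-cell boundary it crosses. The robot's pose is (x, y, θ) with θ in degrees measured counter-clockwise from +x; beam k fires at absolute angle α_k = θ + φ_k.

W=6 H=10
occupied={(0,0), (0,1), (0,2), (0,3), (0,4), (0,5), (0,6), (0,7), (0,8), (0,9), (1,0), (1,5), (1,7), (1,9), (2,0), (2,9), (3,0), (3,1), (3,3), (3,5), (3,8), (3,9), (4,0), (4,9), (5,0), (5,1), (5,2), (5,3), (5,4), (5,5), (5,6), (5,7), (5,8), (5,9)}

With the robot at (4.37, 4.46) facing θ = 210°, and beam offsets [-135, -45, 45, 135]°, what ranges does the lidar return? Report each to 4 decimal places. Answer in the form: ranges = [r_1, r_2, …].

beam 1: φ=-135°, α=75°
  d=(0.2588,0.9659)  start (4,4)  tX=2.4341 tY=0.5590  stride 1/|dx|=3.8637 1/|dy|=1.0353
    cross y-line → (4,5), t=0.5590
    cross y-line → (4,6), t=1.5943
    cross x-line → (5,6), t=2.4341 (wall)
  → r_1 = 2.4341
beam 2: φ=-45°, α=165°
  d=(-0.9659,0.2588)  start (4,4)  tX=0.3831 tY=2.0864  stride 1/|dx|=1.0353 1/|dy|=3.8637
    cross x-line → (3,4), t=0.3831
    cross x-line → (2,4), t=1.4183
    cross y-line → (2,5), t=2.0864
    cross x-line → (1,5), t=2.4536 (wall)
  → r_2 = 2.4536
beam 3: φ=45°, α=255°
  d=(-0.2588,-0.9659)  start (4,4)  tX=1.4296 tY=0.4762  stride 1/|dx|=3.8637 1/|dy|=1.0353
    cross y-line → (4,3), t=0.4762
    cross x-line → (3,3), t=1.4296 (wall)
  → r_3 = 1.4296
beam 4: φ=135°, α=345°
  d=(0.9659,-0.2588)  start (4,4)  tX=0.6522 tY=1.7773  stride 1/|dx|=1.0353 1/|dy|=3.8637
    cross x-line → (5,4), t=0.6522 (wall)
  → r_4 = 0.6522

ranges = [2.4341, 2.4536, 1.4296, 0.6522]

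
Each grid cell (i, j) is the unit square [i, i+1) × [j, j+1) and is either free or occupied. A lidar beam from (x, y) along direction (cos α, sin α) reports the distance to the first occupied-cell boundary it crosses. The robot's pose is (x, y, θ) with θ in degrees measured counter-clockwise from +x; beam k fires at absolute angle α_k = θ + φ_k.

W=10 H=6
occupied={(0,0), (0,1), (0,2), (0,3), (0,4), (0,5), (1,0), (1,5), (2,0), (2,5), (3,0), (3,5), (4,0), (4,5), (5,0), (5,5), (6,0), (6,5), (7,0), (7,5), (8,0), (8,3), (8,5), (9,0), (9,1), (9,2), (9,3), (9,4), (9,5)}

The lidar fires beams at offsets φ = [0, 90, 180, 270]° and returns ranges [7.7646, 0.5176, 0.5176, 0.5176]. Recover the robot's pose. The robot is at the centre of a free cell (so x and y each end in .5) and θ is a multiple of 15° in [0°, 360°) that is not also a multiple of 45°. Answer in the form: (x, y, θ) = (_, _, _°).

(x, y, θ) = (8.5, 4.5, 195°)

The pose lattice has 31·16 = 496 candidates. Test each by forward raycasting.
  (4.5, 2.5, 150°): beam 1 = 4.0415 ≠ 7.7646 ✗
  (3.5, 4.5, 285°): beam 1 = 3.6235 ≠ 7.7646 ✗
  (5.5, 3.5, 330°): beam 1 = 4.0415 ≠ 7.7646 ✗
  (4.5, 2.5, 240°): beam 1 = 1.7321 ≠ 7.7646 ✗
  …
  (8.5, 4.5, 195°): r_1=7.7646, r_2=0.5176, r_3=0.5176, r_4=0.5176 — all match ✓
Unique over the lattice → pose = (8.5, 4.5, 195°).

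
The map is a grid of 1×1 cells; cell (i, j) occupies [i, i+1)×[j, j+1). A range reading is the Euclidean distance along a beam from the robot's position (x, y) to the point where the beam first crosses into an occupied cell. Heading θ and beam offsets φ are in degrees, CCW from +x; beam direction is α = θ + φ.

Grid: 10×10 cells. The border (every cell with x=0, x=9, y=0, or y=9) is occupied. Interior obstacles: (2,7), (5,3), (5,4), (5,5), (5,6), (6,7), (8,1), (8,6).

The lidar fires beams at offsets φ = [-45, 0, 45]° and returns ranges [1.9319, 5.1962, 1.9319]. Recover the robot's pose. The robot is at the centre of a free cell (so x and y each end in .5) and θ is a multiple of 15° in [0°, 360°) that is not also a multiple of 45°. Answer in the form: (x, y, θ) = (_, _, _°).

(x, y, θ) = (4.5, 1.5, 30°)

Enumerate (i+0.5, j+0.5, θ) over the 56 free cells and 16 admissible headings. For each, cast all 3 beams and compare to the given ranges.
  (5.5, 7.5, 195°): beam 1 = 3.0000 ≠ 1.9319 ✗
  (1.5, 1.5, 105°): beam 1 = 8.6603 ≠ 1.9319 ✗
  (1.5, 5.5, 345°): beam 1 = 5.1962 ≠ 1.9319 ✗
  …
  (4.5, 1.5, 30°): r_1=1.9319, r_2=5.1962, r_3=1.9319 — all match ✓
No second candidate reproduces the full scan.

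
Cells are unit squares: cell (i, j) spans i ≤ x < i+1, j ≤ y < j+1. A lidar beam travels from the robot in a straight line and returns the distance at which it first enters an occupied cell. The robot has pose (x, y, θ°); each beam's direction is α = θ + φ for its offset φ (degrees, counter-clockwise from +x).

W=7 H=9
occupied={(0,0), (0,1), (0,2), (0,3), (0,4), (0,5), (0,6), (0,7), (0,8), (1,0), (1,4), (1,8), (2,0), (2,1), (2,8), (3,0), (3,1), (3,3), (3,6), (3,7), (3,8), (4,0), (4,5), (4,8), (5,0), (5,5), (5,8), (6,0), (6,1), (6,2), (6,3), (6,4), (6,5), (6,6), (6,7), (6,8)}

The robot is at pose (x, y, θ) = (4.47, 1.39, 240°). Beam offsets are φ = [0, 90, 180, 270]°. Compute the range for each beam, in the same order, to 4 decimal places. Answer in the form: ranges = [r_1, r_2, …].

ranges = [0.4503, 0.7800, 3.0600, 0.5427]

beam 1: φ=0°, α=240°
  cosα=-0.5000 sinα=-0.8660 | (4,1) | tMaxX 0.9400 tMaxY 0.4503 | tΔX 2.0000 tΔY 1.1547
    t=0.4503 [y] (4,0) — stop
  → r_1 = 0.4503
beam 2: φ=90°, α=330°
  cosα=0.8660 sinα=-0.5000 | (4,1) | tMaxX 0.6120 tMaxY 0.7800 | tΔX 1.1547 tΔY 2.0000
    t=0.6120 [x] (5,1)
    t=0.7800 [y] (5,0) — stop
  → r_2 = 0.7800
beam 3: φ=180°, α=60°
  cosα=0.5000 sinα=0.8660 | (4,1) | tMaxX 1.0600 tMaxY 0.7044 | tΔX 2.0000 tΔY 1.1547
    t=0.7044 [y] (4,2)
    t=1.0600 [x] (5,2)
    t=1.8591 [y] (5,3)
    t=3.0138 [y] (5,4)
    t=3.0600 [x] (6,4) — stop
  → r_3 = 3.0600
beam 4: φ=270°, α=150°
  cosα=-0.8660 sinα=0.5000 | (4,1) | tMaxX 0.5427 tMaxY 1.2200 | tΔX 1.1547 tΔY 2.0000
    t=0.5427 [x] (3,1) — stop
  → r_4 = 0.5427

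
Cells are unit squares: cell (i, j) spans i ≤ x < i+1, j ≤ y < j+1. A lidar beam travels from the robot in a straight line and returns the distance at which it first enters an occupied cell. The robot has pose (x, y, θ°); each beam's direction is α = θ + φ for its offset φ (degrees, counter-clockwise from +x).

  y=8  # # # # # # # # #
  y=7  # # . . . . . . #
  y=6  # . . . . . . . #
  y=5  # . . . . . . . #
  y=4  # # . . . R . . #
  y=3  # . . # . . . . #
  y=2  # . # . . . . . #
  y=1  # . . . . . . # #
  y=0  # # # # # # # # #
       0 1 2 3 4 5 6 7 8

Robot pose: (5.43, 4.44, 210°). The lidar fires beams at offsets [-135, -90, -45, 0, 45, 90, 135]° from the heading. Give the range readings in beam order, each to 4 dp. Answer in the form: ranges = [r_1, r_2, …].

beam 1: φ=-135°, α=75°
  dir = (cos 75°, sin 75°) = (0.2588, 0.9659); from cell (5,4)
  next x-line at t=2.2023, next y-line at t=0.5798; Δt_x=3.8637, Δt_y=1.0353
    y: enter (5,5) at t=0.5798
    y: enter (5,6) at t=1.6150
    x: enter (6,6) at t=2.2023
    y: enter (6,7) at t=2.6503
    y: enter (6,8) at t=3.6856 ← occupied
  → r_1 = 3.6856
beam 2: φ=-90°, α=120°
  dir = (cos 120°, sin 120°) = (-0.5000, 0.8660); from cell (5,4)
  next x-line at t=0.8600, next y-line at t=0.6466; Δt_x=2.0000, Δt_y=1.1547
    y: enter (5,5) at t=0.6466
    x: enter (4,5) at t=0.8600
    y: enter (4,6) at t=1.8013
    x: enter (3,6) at t=2.8600
    y: enter (3,7) at t=2.9560
    y: enter (3,8) at t=4.1107 ← occupied
  → r_2 = 4.1107
beam 3: φ=-45°, α=165°
  dir = (cos 165°, sin 165°) = (-0.9659, 0.2588); from cell (5,4)
  next x-line at t=0.4452, next y-line at t=2.1637; Δt_x=1.0353, Δt_y=3.8637
    x: enter (4,4) at t=0.4452
    x: enter (3,4) at t=1.4804
    y: enter (3,5) at t=2.1637
    x: enter (2,5) at t=2.5157
    x: enter (1,5) at t=3.5510
    x: enter (0,5) at t=4.5863 ← occupied
  → r_3 = 4.5863
beam 4: φ=0°, α=210°
  dir = (cos 210°, sin 210°) = (-0.8660, -0.5000); from cell (5,4)
  next x-line at t=0.4965, next y-line at t=0.8800; Δt_x=1.1547, Δt_y=2.0000
    x: enter (4,4) at t=0.4965
    y: enter (4,3) at t=0.8800
    x: enter (3,3) at t=1.6512 ← occupied
  → r_4 = 1.6512
beam 5: φ=45°, α=255°
  dir = (cos 255°, sin 255°) = (-0.2588, -0.9659); from cell (5,4)
  next x-line at t=1.6614, next y-line at t=0.4555; Δt_x=3.8637, Δt_y=1.0353
    y: enter (5,3) at t=0.4555
    y: enter (5,2) at t=1.4908
    x: enter (4,2) at t=1.6614
    y: enter (4,1) at t=2.5261
    y: enter (4,0) at t=3.5614 ← occupied
  → r_5 = 3.5614
beam 6: φ=90°, α=300°
  dir = (cos 300°, sin 300°) = (0.5000, -0.8660); from cell (5,4)
  next x-line at t=1.1400, next y-line at t=0.5081; Δt_x=2.0000, Δt_y=1.1547
    y: enter (5,3) at t=0.5081
    x: enter (6,3) at t=1.1400
    y: enter (6,2) at t=1.6628
    y: enter (6,1) at t=2.8175
    x: enter (7,1) at t=3.1400 ← occupied
  → r_6 = 3.1400
beam 7: φ=135°, α=345°
  dir = (cos 345°, sin 345°) = (0.9659, -0.2588); from cell (5,4)
  next x-line at t=0.5901, next y-line at t=1.7000; Δt_x=1.0353, Δt_y=3.8637
    x: enter (6,4) at t=0.5901
    x: enter (7,4) at t=1.6254
    y: enter (7,3) at t=1.7000
    x: enter (8,3) at t=2.6607 ← occupied
  → r_7 = 2.6607

ranges = [3.6856, 4.1107, 4.5863, 1.6512, 3.5614, 3.1400, 2.6607]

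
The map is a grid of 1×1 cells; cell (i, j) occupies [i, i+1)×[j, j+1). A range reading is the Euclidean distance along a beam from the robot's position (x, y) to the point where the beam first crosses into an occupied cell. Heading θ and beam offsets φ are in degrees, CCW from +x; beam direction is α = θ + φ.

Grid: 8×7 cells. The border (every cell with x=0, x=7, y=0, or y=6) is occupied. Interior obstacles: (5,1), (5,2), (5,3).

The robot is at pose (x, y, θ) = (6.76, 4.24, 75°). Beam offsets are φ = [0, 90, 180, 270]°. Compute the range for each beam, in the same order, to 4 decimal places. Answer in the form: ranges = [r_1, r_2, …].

beam 1: φ=0°, α=75°
  direction (0.2588, 0.9659); cell (6,4); t to first gridline: x 0.9273, y 0.7868 (then +3.8637 / +1.0353)
    (6,5) via y @ 0.7868
    (7,5) via x @ 0.9273  # hit
  → r_1 = 0.9273
beam 2: φ=90°, α=165°
  direction (-0.9659, 0.2588); cell (6,4); t to first gridline: x 0.7868, y 2.9364 (then +1.0353 / +3.8637)
    (5,4) via x @ 0.7868
    (4,4) via x @ 1.8221
    (3,4) via x @ 2.8574
    (3,5) via y @ 2.9364
    (2,5) via x @ 3.8926
    (1,5) via x @ 4.9279
    (0,5) via x @ 5.9632  # hit
  → r_2 = 5.9632
beam 3: φ=180°, α=255°
  direction (-0.2588, -0.9659); cell (6,4); t to first gridline: x 2.9364, y 0.2485 (then +3.8637 / +1.0353)
    (6,3) via y @ 0.2485
    (6,2) via y @ 1.2837
    (6,1) via y @ 2.3190
    (5,1) via x @ 2.9364  # hit
  → r_3 = 2.9364
beam 4: φ=270°, α=345°
  direction (0.9659, -0.2588); cell (6,4); t to first gridline: x 0.2485, y 0.9273 (then +1.0353 / +3.8637)
    (7,4) via x @ 0.2485  # hit
  → r_4 = 0.2485

ranges = [0.9273, 5.9632, 2.9364, 0.2485]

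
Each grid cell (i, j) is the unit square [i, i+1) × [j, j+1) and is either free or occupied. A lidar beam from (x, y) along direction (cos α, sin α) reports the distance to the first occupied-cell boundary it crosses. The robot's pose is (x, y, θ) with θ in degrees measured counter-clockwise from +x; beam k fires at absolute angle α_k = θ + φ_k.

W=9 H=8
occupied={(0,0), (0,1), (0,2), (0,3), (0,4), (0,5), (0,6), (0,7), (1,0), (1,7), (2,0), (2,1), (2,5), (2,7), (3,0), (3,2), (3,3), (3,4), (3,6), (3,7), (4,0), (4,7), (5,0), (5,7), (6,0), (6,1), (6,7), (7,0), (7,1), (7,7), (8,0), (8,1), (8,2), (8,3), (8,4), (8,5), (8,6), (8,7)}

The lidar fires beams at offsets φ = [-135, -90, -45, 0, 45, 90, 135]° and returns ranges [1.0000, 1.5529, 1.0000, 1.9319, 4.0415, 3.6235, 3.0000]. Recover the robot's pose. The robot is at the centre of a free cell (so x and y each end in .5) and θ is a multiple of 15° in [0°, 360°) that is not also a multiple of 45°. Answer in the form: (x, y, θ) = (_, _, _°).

The pose lattice has 34·16 = 544 candidates. Test each by forward raycasting.
  (7.5, 4.5, 300°): beam 1 = 4.6587 ≠ 1.0000 ✗
  (7.5, 6.5, 60°): beam 1 = 1.9319 ≠ 1.0000 ✗
  (4.5, 4.5, 285°): beam 1 = 0.5774 ≠ 1.0000 ✗
  …
  (4.5, 5.5, 255°): r_1=1.0000, r_2=1.5529, r_3=1.0000, r_4=1.9319, r_5=4.0415, r_6=3.6235, r_7=3.0000 — all match ✓
Only this pose fits every beam.

(x, y, θ) = (4.5, 5.5, 255°)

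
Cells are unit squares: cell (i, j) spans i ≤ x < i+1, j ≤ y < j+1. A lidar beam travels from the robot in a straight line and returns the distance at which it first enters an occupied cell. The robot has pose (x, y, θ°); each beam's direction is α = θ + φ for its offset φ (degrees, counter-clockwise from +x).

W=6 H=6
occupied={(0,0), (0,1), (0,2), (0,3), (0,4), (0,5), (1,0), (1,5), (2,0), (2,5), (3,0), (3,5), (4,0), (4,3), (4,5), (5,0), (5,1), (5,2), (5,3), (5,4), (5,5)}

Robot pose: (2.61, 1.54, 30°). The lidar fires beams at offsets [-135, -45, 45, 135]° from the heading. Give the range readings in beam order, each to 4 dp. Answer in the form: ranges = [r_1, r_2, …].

ranges = [0.5590, 2.0864, 3.5821, 1.6668]

beam 1: φ=-135°, α=255°
  dir = (cos 255°, sin 255°) = (-0.2588, -0.9659); from cell (2,1)
  next x-line at t=2.3569, next y-line at t=0.5590; Δt_x=3.8637, Δt_y=1.0353
    y: enter (2,0) at t=0.5590 ← occupied
  → r_1 = 0.5590
beam 2: φ=-45°, α=345°
  dir = (cos 345°, sin 345°) = (0.9659, -0.2588); from cell (2,1)
  next x-line at t=0.4038, next y-line at t=2.0864; Δt_x=1.0353, Δt_y=3.8637
    x: enter (3,1) at t=0.4038
    x: enter (4,1) at t=1.4390
    y: enter (4,0) at t=2.0864 ← occupied
  → r_2 = 2.0864
beam 3: φ=45°, α=75°
  dir = (cos 75°, sin 75°) = (0.2588, 0.9659); from cell (2,1)
  next x-line at t=1.5068, next y-line at t=0.4762; Δt_x=3.8637, Δt_y=1.0353
    y: enter (2,2) at t=0.4762
    x: enter (3,2) at t=1.5068
    y: enter (3,3) at t=1.5115
    y: enter (3,4) at t=2.5468
    y: enter (3,5) at t=3.5821 ← occupied
  → r_3 = 3.5821
beam 4: φ=135°, α=165°
  dir = (cos 165°, sin 165°) = (-0.9659, 0.2588); from cell (2,1)
  next x-line at t=0.6315, next y-line at t=1.7773; Δt_x=1.0353, Δt_y=3.8637
    x: enter (1,1) at t=0.6315
    x: enter (0,1) at t=1.6668 ← occupied
  → r_4 = 1.6668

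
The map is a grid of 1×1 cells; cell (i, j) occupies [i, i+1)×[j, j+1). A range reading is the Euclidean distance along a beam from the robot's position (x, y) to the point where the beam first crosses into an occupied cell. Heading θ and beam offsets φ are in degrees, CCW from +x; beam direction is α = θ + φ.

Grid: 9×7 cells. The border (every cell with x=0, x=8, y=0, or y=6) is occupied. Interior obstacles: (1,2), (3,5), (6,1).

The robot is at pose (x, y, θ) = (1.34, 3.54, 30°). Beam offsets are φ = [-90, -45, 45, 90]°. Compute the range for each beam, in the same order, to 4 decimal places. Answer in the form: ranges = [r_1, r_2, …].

beam 1: φ=-90°, α=300°
  direction (0.5000, -0.8660); cell (1,3); t to first gridline: x 1.3200, y 0.6235 (then +2.0000 / +1.1547)
    (1,2) via y @ 0.6235  # hit
  → r_1 = 0.6235
beam 2: φ=-45°, α=345°
  direction (0.9659, -0.2588); cell (1,3); t to first gridline: x 0.6833, y 2.0864 (then +1.0353 / +3.8637)
    (2,3) via x @ 0.6833
    (3,3) via x @ 1.7186
    (3,2) via y @ 2.0864
    (4,2) via x @ 2.7538
    (5,2) via x @ 3.7891
    (6,2) via x @ 4.8244
    (7,2) via x @ 5.8597
    (7,1) via y @ 5.9501
    (8,1) via x @ 6.8949  # hit
  → r_2 = 6.8949
beam 3: φ=45°, α=75°
  direction (0.2588, 0.9659); cell (1,3); t to first gridline: x 2.5500, y 0.4762 (then +3.8637 / +1.0353)
    (1,4) via y @ 0.4762
    (1,5) via y @ 1.5115
    (1,6) via y @ 2.5468  # hit
  → r_3 = 2.5468
beam 4: φ=90°, α=120°
  direction (-0.5000, 0.8660); cell (1,3); t to first gridline: x 0.6800, y 0.5312 (then +2.0000 / +1.1547)
    (1,4) via y @ 0.5312
    (0,4) via x @ 0.6800  # hit
  → r_4 = 0.6800

ranges = [0.6235, 6.8949, 2.5468, 0.6800]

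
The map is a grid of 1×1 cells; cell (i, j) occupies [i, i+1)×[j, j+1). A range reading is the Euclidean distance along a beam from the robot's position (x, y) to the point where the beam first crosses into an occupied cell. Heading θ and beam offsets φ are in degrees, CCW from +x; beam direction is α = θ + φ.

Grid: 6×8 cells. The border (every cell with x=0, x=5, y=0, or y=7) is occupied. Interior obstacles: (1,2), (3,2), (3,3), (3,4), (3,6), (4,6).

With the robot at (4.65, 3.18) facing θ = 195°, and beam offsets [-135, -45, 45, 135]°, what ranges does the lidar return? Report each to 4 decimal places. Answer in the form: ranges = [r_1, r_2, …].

ranges = [0.7000, 0.7506, 1.3000, 0.4041]

beam 1: φ=-135°, α=60°
  cosα=0.5000 sinα=0.8660 | (4,3) | tMaxX 0.7000 tMaxY 0.9469 | tΔX 2.0000 tΔY 1.1547
    t=0.7000 [x] (5,3) — stop
  → r_1 = 0.7000
beam 2: φ=-45°, α=150°
  cosα=-0.8660 sinα=0.5000 | (4,3) | tMaxX 0.7506 tMaxY 1.6400 | tΔX 1.1547 tΔY 2.0000
    t=0.7506 [x] (3,3) — stop
  → r_2 = 0.7506
beam 3: φ=45°, α=240°
  cosα=-0.5000 sinα=-0.8660 | (4,3) | tMaxX 1.3000 tMaxY 0.2078 | tΔX 2.0000 tΔY 1.1547
    t=0.2078 [y] (4,2)
    t=1.3000 [x] (3,2) — stop
  → r_3 = 1.3000
beam 4: φ=135°, α=330°
  cosα=0.8660 sinα=-0.5000 | (4,3) | tMaxX 0.4041 tMaxY 0.3600 | tΔX 1.1547 tΔY 2.0000
    t=0.3600 [y] (4,2)
    t=0.4041 [x] (5,2) — stop
  → r_4 = 0.4041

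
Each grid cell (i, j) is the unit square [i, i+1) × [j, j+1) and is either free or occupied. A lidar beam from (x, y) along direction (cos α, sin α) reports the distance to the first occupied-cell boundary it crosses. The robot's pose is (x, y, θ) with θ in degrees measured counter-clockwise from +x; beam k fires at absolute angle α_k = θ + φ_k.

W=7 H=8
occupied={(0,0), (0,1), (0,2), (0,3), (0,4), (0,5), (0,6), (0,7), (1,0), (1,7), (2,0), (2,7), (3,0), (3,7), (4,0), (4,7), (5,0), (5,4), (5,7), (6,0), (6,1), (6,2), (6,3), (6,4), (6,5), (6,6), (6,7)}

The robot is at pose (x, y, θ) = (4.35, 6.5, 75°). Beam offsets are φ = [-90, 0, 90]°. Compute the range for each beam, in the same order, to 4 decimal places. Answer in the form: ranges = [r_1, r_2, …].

ranges = [1.7082, 0.5176, 1.9319]

beam 1: φ=-90°, α=345°
  dir = (cos 345°, sin 345°) = (0.9659, -0.2588); from cell (4,6)
  next x-line at t=0.6729, next y-line at t=1.9319; Δt_x=1.0353, Δt_y=3.8637
    x: enter (5,6) at t=0.6729
    x: enter (6,6) at t=1.7082 ← occupied
  → r_1 = 1.7082
beam 2: φ=0°, α=75°
  dir = (cos 75°, sin 75°) = (0.2588, 0.9659); from cell (4,6)
  next x-line at t=2.5114, next y-line at t=0.5176; Δt_x=3.8637, Δt_y=1.0353
    y: enter (4,7) at t=0.5176 ← occupied
  → r_2 = 0.5176
beam 3: φ=90°, α=165°
  dir = (cos 165°, sin 165°) = (-0.9659, 0.2588); from cell (4,6)
  next x-line at t=0.3623, next y-line at t=1.9319; Δt_x=1.0353, Δt_y=3.8637
    x: enter (3,6) at t=0.3623
    x: enter (2,6) at t=1.3976
    y: enter (2,7) at t=1.9319 ← occupied
  → r_3 = 1.9319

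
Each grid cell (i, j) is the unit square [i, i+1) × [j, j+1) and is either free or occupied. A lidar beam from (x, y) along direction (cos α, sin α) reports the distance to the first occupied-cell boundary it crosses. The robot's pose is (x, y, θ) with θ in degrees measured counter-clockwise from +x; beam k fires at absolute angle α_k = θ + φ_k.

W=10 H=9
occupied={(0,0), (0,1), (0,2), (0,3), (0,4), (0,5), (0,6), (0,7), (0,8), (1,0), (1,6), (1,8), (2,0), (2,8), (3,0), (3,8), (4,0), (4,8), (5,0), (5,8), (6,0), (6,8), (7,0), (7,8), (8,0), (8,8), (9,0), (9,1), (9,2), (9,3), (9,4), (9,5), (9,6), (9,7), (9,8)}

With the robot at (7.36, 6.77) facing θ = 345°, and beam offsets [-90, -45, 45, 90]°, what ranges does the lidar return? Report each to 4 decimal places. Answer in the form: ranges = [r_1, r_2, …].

beam 1: φ=-90°, α=255°
  direction (-0.2588, -0.9659); cell (7,6); t to first gridline: x 1.3909, y 0.7972 (then +3.8637 / +1.0353)
    (7,5) via y @ 0.7972
    (6,5) via x @ 1.3909
    (6,4) via y @ 1.8324
    (6,3) via y @ 2.8677
    (6,2) via y @ 3.9030
    (6,1) via y @ 4.9383
    (5,1) via x @ 5.2546
    (5,0) via y @ 5.9735  # hit
  → r_1 = 5.9735
beam 2: φ=-45°, α=300°
  direction (0.5000, -0.8660); cell (7,6); t to first gridline: x 1.2800, y 0.8891 (then +2.0000 / +1.1547)
    (7,5) via y @ 0.8891
    (8,5) via x @ 1.2800
    (8,4) via y @ 2.0438
    (8,3) via y @ 3.1985
    (9,3) via x @ 3.2800  # hit
  → r_2 = 3.2800
beam 3: φ=45°, α=30°
  direction (0.8660, 0.5000); cell (7,6); t to first gridline: x 0.7390, y 0.4600 (then +1.1547 / +2.0000)
    (7,7) via y @ 0.4600
    (8,7) via x @ 0.7390
    (9,7) via x @ 1.8937  # hit
  → r_3 = 1.8937
beam 4: φ=90°, α=75°
  direction (0.2588, 0.9659); cell (7,6); t to first gridline: x 2.4728, y 0.2381 (then +3.8637 / +1.0353)
    (7,7) via y @ 0.2381
    (7,8) via y @ 1.2734  # hit
  → r_4 = 1.2734

ranges = [5.9735, 3.2800, 1.8937, 1.2734]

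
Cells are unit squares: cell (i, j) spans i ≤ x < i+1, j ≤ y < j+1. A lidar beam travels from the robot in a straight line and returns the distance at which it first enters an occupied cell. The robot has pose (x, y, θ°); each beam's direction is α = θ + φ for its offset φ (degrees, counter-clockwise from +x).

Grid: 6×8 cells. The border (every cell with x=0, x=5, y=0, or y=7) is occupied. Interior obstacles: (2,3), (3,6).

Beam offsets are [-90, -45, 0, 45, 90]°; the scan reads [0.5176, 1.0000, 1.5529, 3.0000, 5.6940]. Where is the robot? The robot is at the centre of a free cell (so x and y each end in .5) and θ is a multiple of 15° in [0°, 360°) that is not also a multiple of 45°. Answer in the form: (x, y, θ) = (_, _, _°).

(x, y, θ) = (2.5, 6.5, 195°)

Candidates: 22 free-cell centres × 16 headings = 352 poses. Raycast each; keep the one whose scan matches to 4 dp.
  (4.5, 1.5, 285°): beam 1 = 1.9319 ≠ 0.5176 ✗
  (4.5, 3.5, 195°): beam 1 = 2.5882 ≠ 0.5176 ✗
  (1.5, 2.5, 60°): beam 1 = 3.0000 ≠ 0.5176 ✗
  (1.5, 2.5, 285°): beam 5 = 3.6235 ≠ 5.6940 ✗
  (1.5, 6.5, 30°): beam 1 = 2.8868 ≠ 0.5176 ✗
  …
  (2.5, 6.5, 195°): r_1=0.5176, r_2=1.0000, r_3=1.5529, r_4=3.0000, r_5=5.6940 — all match ✓
No second candidate reproduces the full scan.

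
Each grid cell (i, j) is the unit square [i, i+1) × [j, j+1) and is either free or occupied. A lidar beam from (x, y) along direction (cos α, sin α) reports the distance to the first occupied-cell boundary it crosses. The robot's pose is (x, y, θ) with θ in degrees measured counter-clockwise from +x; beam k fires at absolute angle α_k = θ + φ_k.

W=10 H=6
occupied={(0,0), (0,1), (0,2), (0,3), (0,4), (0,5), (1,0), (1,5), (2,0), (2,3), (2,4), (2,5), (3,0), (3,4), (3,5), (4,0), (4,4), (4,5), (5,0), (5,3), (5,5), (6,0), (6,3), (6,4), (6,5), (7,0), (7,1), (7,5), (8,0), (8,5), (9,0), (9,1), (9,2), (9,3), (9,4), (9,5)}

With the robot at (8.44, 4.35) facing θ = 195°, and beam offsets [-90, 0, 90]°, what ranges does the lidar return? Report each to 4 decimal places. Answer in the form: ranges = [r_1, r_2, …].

beam 1: φ=-90°, α=105°
  d=(-0.2588,0.9659)  start (8,4)  tX=1.7000 tY=0.6729  stride 1/|dx|=3.8637 1/|dy|=1.0353
    cross y-line → (8,5), t=0.6729 (wall)
  → r_1 = 0.6729
beam 2: φ=0°, α=195°
  d=(-0.9659,-0.2588)  start (8,4)  tX=0.4555 tY=1.3523  stride 1/|dx|=1.0353 1/|dy|=3.8637
    cross x-line → (7,4), t=0.4555
    cross y-line → (7,3), t=1.3523
    cross x-line → (6,3), t=1.4908 (wall)
  → r_2 = 1.4908
beam 3: φ=90°, α=285°
  d=(0.2588,-0.9659)  start (8,4)  tX=2.1637 tY=0.3623  stride 1/|dx|=3.8637 1/|dy|=1.0353
    cross y-line → (8,3), t=0.3623
    cross y-line → (8,2), t=1.3976
    cross x-line → (9,2), t=2.1637 (wall)
  → r_3 = 2.1637

ranges = [0.6729, 1.4908, 2.1637]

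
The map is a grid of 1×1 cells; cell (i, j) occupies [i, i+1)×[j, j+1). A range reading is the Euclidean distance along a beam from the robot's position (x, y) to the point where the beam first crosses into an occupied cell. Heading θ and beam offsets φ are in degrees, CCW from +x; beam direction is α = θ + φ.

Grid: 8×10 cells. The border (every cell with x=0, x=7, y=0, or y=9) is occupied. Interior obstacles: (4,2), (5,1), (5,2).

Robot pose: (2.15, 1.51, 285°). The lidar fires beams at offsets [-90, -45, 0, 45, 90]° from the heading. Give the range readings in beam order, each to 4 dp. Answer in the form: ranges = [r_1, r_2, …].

beam 1: φ=-90°, α=195°
  dir = (cos 195°, sin 195°) = (-0.9659, -0.2588); from cell (2,1)
  next x-line at t=0.1553, next y-line at t=1.9705; Δt_x=1.0353, Δt_y=3.8637
    x: enter (1,1) at t=0.1553
    x: enter (0,1) at t=1.1906 ← occupied
  → r_1 = 1.1906
beam 2: φ=-45°, α=240°
  dir = (cos 240°, sin 240°) = (-0.5000, -0.8660); from cell (2,1)
  next x-line at t=0.3000, next y-line at t=0.5889; Δt_x=2.0000, Δt_y=1.1547
    x: enter (1,1) at t=0.3000
    y: enter (1,0) at t=0.5889 ← occupied
  → r_2 = 0.5889
beam 3: φ=0°, α=285°
  dir = (cos 285°, sin 285°) = (0.2588, -0.9659); from cell (2,1)
  next x-line at t=3.2841, next y-line at t=0.5280; Δt_x=3.8637, Δt_y=1.0353
    y: enter (2,0) at t=0.5280 ← occupied
  → r_3 = 0.5280
beam 4: φ=45°, α=330°
  dir = (cos 330°, sin 330°) = (0.8660, -0.5000); from cell (2,1)
  next x-line at t=0.9815, next y-line at t=1.0200; Δt_x=1.1547, Δt_y=2.0000
    x: enter (3,1) at t=0.9815
    y: enter (3,0) at t=1.0200 ← occupied
  → r_4 = 1.0200
beam 5: φ=90°, α=15°
  dir = (cos 15°, sin 15°) = (0.9659, 0.2588); from cell (2,1)
  next x-line at t=0.8800, next y-line at t=1.8932; Δt_x=1.0353, Δt_y=3.8637
    x: enter (3,1) at t=0.8800
    y: enter (3,2) at t=1.8932
    x: enter (4,2) at t=1.9153 ← occupied
  → r_5 = 1.9153

ranges = [1.1906, 0.5889, 0.5280, 1.0200, 1.9153]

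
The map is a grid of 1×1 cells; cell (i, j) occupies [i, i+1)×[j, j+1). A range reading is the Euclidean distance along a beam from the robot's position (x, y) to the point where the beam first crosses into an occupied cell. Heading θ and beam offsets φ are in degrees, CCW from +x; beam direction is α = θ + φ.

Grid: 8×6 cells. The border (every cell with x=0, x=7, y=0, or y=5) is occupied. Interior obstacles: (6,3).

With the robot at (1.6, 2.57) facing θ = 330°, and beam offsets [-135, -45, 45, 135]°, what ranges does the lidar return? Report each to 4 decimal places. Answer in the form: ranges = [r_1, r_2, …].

beam 1: φ=-135°, α=195°
  direction (-0.9659, -0.2588); cell (1,2); t to first gridline: x 0.6212, y 2.2023 (then +1.0353 / +3.8637)
    (0,2) via x @ 0.6212  # hit
  → r_1 = 0.6212
beam 2: φ=-45°, α=285°
  direction (0.2588, -0.9659); cell (1,2); t to first gridline: x 1.5455, y 0.5901 (then +3.8637 / +1.0353)
    (1,1) via y @ 0.5901
    (2,1) via x @ 1.5455
    (2,0) via y @ 1.6254  # hit
  → r_2 = 1.6254
beam 3: φ=45°, α=15°
  direction (0.9659, 0.2588); cell (1,2); t to first gridline: x 0.4141, y 1.6614 (then +1.0353 / +3.8637)
    (2,2) via x @ 0.4141
    (3,2) via x @ 1.4494
    (3,3) via y @ 1.6614
    (4,3) via x @ 2.4847
    (5,3) via x @ 3.5199
    (6,3) via x @ 4.5552  # hit
  → r_3 = 4.5552
beam 4: φ=135°, α=105°
  direction (-0.2588, 0.9659); cell (1,2); t to first gridline: x 2.3182, y 0.4452 (then +3.8637 / +1.0353)
    (1,3) via y @ 0.4452
    (1,4) via y @ 1.4804
    (0,4) via x @ 2.3182  # hit
  → r_4 = 2.3182

ranges = [0.6212, 1.6254, 4.5552, 2.3182]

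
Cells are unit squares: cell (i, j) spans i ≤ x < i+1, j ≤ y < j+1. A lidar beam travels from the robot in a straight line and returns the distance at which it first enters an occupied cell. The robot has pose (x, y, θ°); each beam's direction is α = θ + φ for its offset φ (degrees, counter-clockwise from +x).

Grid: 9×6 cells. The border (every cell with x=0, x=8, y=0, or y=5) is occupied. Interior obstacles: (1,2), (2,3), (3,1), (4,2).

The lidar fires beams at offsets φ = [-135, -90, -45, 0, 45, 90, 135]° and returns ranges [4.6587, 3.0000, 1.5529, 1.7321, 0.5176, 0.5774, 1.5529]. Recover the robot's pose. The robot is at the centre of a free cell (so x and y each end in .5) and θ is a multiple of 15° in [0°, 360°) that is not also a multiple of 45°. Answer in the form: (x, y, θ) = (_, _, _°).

Enumerate (i+0.5, j+0.5, θ) over the 24 free cells and 16 admissible headings. For each, cast all 7 beams and compare to the given ranges.
  (3.5, 3.5, 60°): beam 1 = 1.5529 ≠ 4.6587 ✗
  (2.5, 2.5, 345°): beam 1 = 0.5774 ≠ 4.6587 ✗
  (2.5, 1.5, 15°): beam 1 = 0.5774 ≠ 4.6587 ✗
  (3.5, 2.5, 300°): beam 1 = 1.5529 ≠ 4.6587 ✗
  (2.5, 1.5, 75°): beam 1 = 0.5774 ≠ 4.6587 ✗
  …
  (3.5, 3.5, 120°): r_1=4.6587, r_2=3.0000, r_3=1.5529, r_4=1.7321, r_5=0.5176, r_6=0.5774, r_7=1.5529 — all match ✓
Unique over the lattice → pose = (3.5, 3.5, 120°).

(x, y, θ) = (3.5, 3.5, 120°)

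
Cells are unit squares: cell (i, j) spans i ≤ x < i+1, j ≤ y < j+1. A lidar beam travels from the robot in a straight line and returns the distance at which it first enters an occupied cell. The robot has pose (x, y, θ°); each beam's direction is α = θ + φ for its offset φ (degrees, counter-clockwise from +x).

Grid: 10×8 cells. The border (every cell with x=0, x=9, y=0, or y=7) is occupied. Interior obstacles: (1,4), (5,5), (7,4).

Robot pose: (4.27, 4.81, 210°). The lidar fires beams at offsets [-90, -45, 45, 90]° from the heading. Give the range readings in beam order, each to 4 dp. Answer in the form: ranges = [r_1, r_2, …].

beam 1: φ=-90°, α=120°
  d=(-0.5000,0.8660)  start (4,4)  tX=0.5400 tY=0.2194  stride 1/|dx|=2.0000 1/|dy|=1.1547
    cross y-line → (4,5), t=0.2194
    cross x-line → (3,5), t=0.5400
    cross y-line → (3,6), t=1.3741
    cross y-line → (3,7), t=2.5288 (wall)
  → r_1 = 2.5288
beam 2: φ=-45°, α=165°
  d=(-0.9659,0.2588)  start (4,4)  tX=0.2795 tY=0.7341  stride 1/|dx|=1.0353 1/|dy|=3.8637
    cross x-line → (3,4), t=0.2795
    cross y-line → (3,5), t=0.7341
    cross x-line → (2,5), t=1.3148
    cross x-line → (1,5), t=2.3501
    cross x-line → (0,5), t=3.3854 (wall)
  → r_2 = 3.3854
beam 3: φ=45°, α=255°
  d=(-0.2588,-0.9659)  start (4,4)  tX=1.0432 tY=0.8386  stride 1/|dx|=3.8637 1/|dy|=1.0353
    cross y-line → (4,3), t=0.8386
    cross x-line → (3,3), t=1.0432
    cross y-line → (3,2), t=1.8738
    cross y-line → (3,1), t=2.9091
    cross y-line → (3,0), t=3.9444 (wall)
  → r_3 = 3.9444
beam 4: φ=90°, α=300°
  d=(0.5000,-0.8660)  start (4,4)  tX=1.4600 tY=0.9353  stride 1/|dx|=2.0000 1/|dy|=1.1547
    cross y-line → (4,3), t=0.9353
    cross x-line → (5,3), t=1.4600
    cross y-line → (5,2), t=2.0900
    cross y-line → (5,1), t=3.2447
    cross x-line → (6,1), t=3.4600
    cross y-line → (6,0), t=4.3994 (wall)
  → r_4 = 4.3994

ranges = [2.5288, 3.3854, 3.9444, 4.3994]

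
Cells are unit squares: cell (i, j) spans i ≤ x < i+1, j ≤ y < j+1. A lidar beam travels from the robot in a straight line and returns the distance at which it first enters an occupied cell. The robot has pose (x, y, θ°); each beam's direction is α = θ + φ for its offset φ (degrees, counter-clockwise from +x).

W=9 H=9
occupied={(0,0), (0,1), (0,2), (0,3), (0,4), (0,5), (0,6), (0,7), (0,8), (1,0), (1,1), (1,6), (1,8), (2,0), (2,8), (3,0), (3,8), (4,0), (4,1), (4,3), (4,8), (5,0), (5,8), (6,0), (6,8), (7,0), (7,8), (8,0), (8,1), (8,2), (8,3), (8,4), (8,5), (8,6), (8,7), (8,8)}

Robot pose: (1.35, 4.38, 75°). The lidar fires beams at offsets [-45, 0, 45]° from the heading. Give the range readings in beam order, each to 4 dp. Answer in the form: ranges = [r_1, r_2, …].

ranges = [7.2400, 1.6771, 0.7000]

beam 1: φ=-45°, α=30°
  dir = (cos 30°, sin 30°) = (0.8660, 0.5000); from cell (1,4)
  next x-line at t=0.7506, next y-line at t=1.2400; Δt_x=1.1547, Δt_y=2.0000
    x: enter (2,4) at t=0.7506
    y: enter (2,5) at t=1.2400
    x: enter (3,5) at t=1.9053
    x: enter (4,5) at t=3.0600
    y: enter (4,6) at t=3.2400
    x: enter (5,6) at t=4.2147
    y: enter (5,7) at t=5.2400
    x: enter (6,7) at t=5.3694
    x: enter (7,7) at t=6.5241
    y: enter (7,8) at t=7.2400 ← occupied
  → r_1 = 7.2400
beam 2: φ=0°, α=75°
  dir = (cos 75°, sin 75°) = (0.2588, 0.9659); from cell (1,4)
  next x-line at t=2.5114, next y-line at t=0.6419; Δt_x=3.8637, Δt_y=1.0353
    y: enter (1,5) at t=0.6419
    y: enter (1,6) at t=1.6771 ← occupied
  → r_2 = 1.6771
beam 3: φ=45°, α=120°
  dir = (cos 120°, sin 120°) = (-0.5000, 0.8660); from cell (1,4)
  next x-line at t=0.7000, next y-line at t=0.7159; Δt_x=2.0000, Δt_y=1.1547
    x: enter (0,4) at t=0.7000 ← occupied
  → r_3 = 0.7000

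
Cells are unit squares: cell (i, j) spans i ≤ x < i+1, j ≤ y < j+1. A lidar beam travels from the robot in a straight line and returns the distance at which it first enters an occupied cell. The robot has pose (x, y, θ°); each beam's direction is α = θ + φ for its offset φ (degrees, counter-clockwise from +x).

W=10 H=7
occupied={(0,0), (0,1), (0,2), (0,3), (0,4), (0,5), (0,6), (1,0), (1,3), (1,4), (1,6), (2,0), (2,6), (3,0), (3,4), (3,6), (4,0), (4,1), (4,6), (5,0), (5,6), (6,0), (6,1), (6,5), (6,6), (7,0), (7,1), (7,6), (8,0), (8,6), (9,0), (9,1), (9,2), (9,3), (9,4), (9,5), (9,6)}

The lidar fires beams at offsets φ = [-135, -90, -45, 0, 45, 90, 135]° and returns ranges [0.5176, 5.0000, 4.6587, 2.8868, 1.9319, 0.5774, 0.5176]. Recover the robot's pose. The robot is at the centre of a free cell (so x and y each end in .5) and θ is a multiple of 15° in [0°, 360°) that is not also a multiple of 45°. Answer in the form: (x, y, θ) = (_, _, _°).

(x, y, θ) = (3.5, 1.5, 150°)

Enumerate (i+0.5, j+0.5, θ) over the 33 free cells and 16 admissible headings. For each, cast all 7 beams and compare to the given ranges.
  (6.5, 2.5, 30°): beam 2 = 0.5774 ≠ 5.0000 ✗
  (3.5, 2.5, 330°): beam 1 = 2.5882 ≠ 0.5176 ✗
  (2.5, 4.5, 330°): beam 2 = 1.0000 ≠ 5.0000 ✗
  (7.5, 2.5, 15°): beam 1 = 0.5774 ≠ 0.5176 ✗
  …
  (3.5, 1.5, 150°): r_1=0.5176, r_2=5.0000, r_3=4.6587, r_4=2.8868, r_5=1.9319, r_6=0.5774, r_7=0.5176 — all match ✓
No second candidate reproduces the full scan.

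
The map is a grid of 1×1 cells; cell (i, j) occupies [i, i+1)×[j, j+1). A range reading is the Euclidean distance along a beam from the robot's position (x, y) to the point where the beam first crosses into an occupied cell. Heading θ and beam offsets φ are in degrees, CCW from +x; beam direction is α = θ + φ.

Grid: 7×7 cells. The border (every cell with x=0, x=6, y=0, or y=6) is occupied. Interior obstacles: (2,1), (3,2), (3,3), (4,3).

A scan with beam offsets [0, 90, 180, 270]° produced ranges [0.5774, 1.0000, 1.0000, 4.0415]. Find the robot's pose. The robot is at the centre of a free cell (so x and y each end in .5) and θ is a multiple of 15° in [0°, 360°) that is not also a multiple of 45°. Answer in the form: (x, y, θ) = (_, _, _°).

Enumerate (i+0.5, j+0.5, θ) over the 21 free cells and 16 admissible headings. For each, cast all 4 beams and compare to the given ranges.
  (5.5, 4.5, 105°): beam 1 = 1.5529 ≠ 0.5774 ✗
  (5.5, 2.5, 195°): beam 1 = 1.5529 ≠ 0.5774 ✗
  (2.5, 3.5, 165°): beam 1 = 1.5529 ≠ 0.5774 ✗
  (4.5, 2.5, 195°): beam 1 = 0.5176 ≠ 0.5774 ✗
  …
  (1.5, 2.5, 150°): r_1=0.5774, r_2=1.0000, r_3=1.0000, r_4=4.0415 — all match ✓
Unique over the lattice → pose = (1.5, 2.5, 150°).

(x, y, θ) = (1.5, 2.5, 150°)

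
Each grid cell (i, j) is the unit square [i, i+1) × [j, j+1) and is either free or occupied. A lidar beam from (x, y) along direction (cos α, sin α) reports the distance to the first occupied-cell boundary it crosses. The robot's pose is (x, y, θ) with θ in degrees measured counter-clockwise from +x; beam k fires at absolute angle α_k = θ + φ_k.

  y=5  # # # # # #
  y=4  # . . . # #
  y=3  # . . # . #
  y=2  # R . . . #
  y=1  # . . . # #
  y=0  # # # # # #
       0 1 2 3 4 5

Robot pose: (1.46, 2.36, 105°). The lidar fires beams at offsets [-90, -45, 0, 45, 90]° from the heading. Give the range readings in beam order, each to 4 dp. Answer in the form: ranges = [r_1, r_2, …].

ranges = [2.4728, 3.0484, 1.7773, 0.5312, 0.4762]

beam 1: φ=-90°, α=15°
  d=(0.9659,0.2588)  start (1,2)  tX=0.5590 tY=2.4728  stride 1/|dx|=1.0353 1/|dy|=3.8637
    cross x-line → (2,2), t=0.5590
    cross x-line → (3,2), t=1.5943
    cross y-line → (3,3), t=2.4728 (wall)
  → r_1 = 2.4728
beam 2: φ=-45°, α=60°
  d=(0.5000,0.8660)  start (1,2)  tX=1.0800 tY=0.7390  stride 1/|dx|=2.0000 1/|dy|=1.1547
    cross y-line → (1,3), t=0.7390
    cross x-line → (2,3), t=1.0800
    cross y-line → (2,4), t=1.8937
    cross y-line → (2,5), t=3.0484 (wall)
  → r_2 = 3.0484
beam 3: φ=0°, α=105°
  d=(-0.2588,0.9659)  start (1,2)  tX=1.7773 tY=0.6626  stride 1/|dx|=3.8637 1/|dy|=1.0353
    cross y-line → (1,3), t=0.6626
    cross y-line → (1,4), t=1.6979
    cross x-line → (0,4), t=1.7773 (wall)
  → r_3 = 1.7773
beam 4: φ=45°, α=150°
  d=(-0.8660,0.5000)  start (1,2)  tX=0.5312 tY=1.2800  stride 1/|dx|=1.1547 1/|dy|=2.0000
    cross x-line → (0,2), t=0.5312 (wall)
  → r_4 = 0.5312
beam 5: φ=90°, α=195°
  d=(-0.9659,-0.2588)  start (1,2)  tX=0.4762 tY=1.3909  stride 1/|dx|=1.0353 1/|dy|=3.8637
    cross x-line → (0,2), t=0.4762 (wall)
  → r_5 = 0.4762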